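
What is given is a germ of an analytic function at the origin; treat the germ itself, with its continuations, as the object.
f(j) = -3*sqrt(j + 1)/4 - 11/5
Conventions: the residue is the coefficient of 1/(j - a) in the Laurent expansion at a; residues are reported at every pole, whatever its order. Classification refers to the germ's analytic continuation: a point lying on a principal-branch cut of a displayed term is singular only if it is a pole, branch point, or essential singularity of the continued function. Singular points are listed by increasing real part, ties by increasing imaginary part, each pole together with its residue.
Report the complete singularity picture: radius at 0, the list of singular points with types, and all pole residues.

Radius of convergence at 0: 1.
At -1: an algebraic (square-root) branch point.

Branch term (-3/4)*sqrt(1 - j/(-1)): its argument vanishes at j = -1, a square-root branch point, modulus 1.
The radius of convergence is the smallest modulus among the singular points: 1.


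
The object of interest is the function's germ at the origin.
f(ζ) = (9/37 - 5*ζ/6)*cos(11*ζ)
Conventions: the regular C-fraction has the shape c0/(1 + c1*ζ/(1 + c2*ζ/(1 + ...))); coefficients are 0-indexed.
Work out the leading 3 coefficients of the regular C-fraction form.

The regular C-fraction coefficients are [9/37, 185/54, -210643/9990].

Taylor coefficients (expand at 0): a_0 = 9/37, a_1 = -5/6, a_2 = -1089/74.
c0 = a_0 = 9/37. Peel one level at a time: if S = 1 + c*ζ/S' with S'(0) = 1, then c is the ζ-coefficient of S and S' = c*ζ/(S - 1).
S_1 = c0/f = 1 + (185/54)*ζ + (210643/2916)*ζ^2 + ...; c1 = 185/54.
S_2 = c1*ζ/(S_1 - 1) = 1 + (-210643/9990)*ζ + ...; c2 = -210643/9990.


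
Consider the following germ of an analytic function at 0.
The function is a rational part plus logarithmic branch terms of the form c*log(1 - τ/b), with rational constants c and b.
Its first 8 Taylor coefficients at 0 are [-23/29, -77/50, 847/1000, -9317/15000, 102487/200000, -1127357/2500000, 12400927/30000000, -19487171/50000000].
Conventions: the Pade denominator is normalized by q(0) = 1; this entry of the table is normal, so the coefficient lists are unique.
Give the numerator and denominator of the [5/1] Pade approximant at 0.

Taylor coefficients needed (read off): a_0 = -23/29, a_1 = -77/50, a_2 = 847/1000, a_3 = -9317/15000, a_4 = 102487/200000, a_5 = -1127357/2500000, a_6 = 12400927/30000000.
Write the denominator as Q(τ) = 1 + q1*τ. Requiring Q*f - P = O(τ^7) with deg P <= 5 kills the coefficients of τ^6..τ^6 in Q*f:
  τ^6: a_6 + q1*a_5 = 0, i.e. 12400927/30000000 + (-1127357/2500000)*q1 = 0.
Solving this linear system: q1 = 11/12.
The numerator is Q*f truncated at degree 5: P0 = a_0 = -23/29; P1 = a_1 + q1*a_0 = -19723/8700; P2 = a_2 + q1*a_1 = -847/1500; P3 = a_3 + q1*a_2 = 9317/60000; P4 = a_4 + q1*a_3 = -102487/1800000; P5 = a_5 + q1*a_4 = 1127357/60000000.

The Pade approximant has numerator coefficients [-23/29, -19723/8700, -847/1500, 9317/60000, -102487/1800000, 1127357/60000000]; denominator coefficients [1, 11/12].


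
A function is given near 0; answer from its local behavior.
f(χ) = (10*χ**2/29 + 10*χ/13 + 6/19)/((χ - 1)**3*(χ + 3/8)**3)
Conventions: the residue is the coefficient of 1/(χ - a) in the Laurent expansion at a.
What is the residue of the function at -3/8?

The residue is -754174976/1153608313.

At the order-3 pole -3/8 set g(χ) = (χ - (-3/8))^3*f(χ) = (10*χ**2/29 + 10*χ/13 + 6/19)/(χ - 1)**3.
Order-3 pole: residue = g''(a)/2; g''(-3/8) = -1508349952/1153608313, so the residue is -754174976/1153608313.


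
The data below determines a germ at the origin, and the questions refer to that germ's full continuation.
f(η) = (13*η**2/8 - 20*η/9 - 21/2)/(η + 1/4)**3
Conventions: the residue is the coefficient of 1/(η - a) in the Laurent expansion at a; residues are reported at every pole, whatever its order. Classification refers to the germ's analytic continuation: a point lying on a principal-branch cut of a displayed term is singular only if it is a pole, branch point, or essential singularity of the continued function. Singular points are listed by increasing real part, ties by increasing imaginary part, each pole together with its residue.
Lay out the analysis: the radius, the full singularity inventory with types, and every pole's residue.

Radius of convergence at 0: 1/4.
At -1/4: a pole of order 3; residue 13/8.

Denominator factor (η + 1/4)^3: pole of order 3 at -1/4, modulus 1/4.
The radius of convergence is the smallest modulus among the singular points: 1/4.
At the order-3 pole -1/4 set g(η) = (η - (-1/4))^3*f(η) = 13*η**2/8 - 20*η/9 - 21/2.
Order-3 pole: residue = g''(a)/2; g''(-1/4) = 13/4, so the residue is 13/8.


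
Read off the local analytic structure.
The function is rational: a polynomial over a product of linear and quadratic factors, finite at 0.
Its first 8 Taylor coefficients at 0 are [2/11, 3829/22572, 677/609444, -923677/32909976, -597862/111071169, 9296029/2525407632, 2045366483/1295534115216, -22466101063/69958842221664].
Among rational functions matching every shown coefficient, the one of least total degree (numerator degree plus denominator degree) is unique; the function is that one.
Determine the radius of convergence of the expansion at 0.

The radius of convergence is sqrt(6).

No rational of total degree below 3 reproduces all 8 coefficients; solving the [1/2] Pade equations on them gives f(χ) = (31*χ/38 + 12/11)/(χ**2 - 10*χ/9 + 6), whose expansion matches every shown term.
Denominator factor (χ**2 - 10*χ/9 + 6): discriminant -1844/81, complex-conjugate roots (5/9) + ((1/9)*sqrt(461))*i and (5/9) - ((1/9)*sqrt(461))*i; poles of order 1, moduli sqrt(6) and sqrt(6).
The radius of convergence is the smallest modulus among the singular points: sqrt(6).


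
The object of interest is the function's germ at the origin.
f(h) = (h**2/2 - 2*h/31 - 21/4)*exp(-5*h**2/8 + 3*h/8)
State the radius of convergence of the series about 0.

The radius of convergence is infinite.

The factor exp(-5*h**2/8 + 3*h/8) is entire and contributes no finite singular point.
The polynomial part has no poles.
No finite singular points: the Taylor series at 0 converges everywhere.


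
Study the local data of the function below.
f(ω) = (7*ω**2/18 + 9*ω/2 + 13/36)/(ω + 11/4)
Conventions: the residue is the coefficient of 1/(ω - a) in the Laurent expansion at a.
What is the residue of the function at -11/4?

At the order-1 pole -11/4 set g(ω) = (ω - (-11/4))*f(ω) = 7*ω**2/18 + 9*ω/2 + 13/36.
Simple pole: residue = g(a) at a = -11/4, which is -871/96.

The residue is -871/96.


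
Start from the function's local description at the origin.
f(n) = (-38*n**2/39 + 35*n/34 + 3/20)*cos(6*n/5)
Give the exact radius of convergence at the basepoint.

The radius of convergence is infinite.

The factor cos(6*n/5) is entire and contributes no finite singular point.
The polynomial part has no poles.
No finite singular points: the Taylor series at 0 converges everywhere.


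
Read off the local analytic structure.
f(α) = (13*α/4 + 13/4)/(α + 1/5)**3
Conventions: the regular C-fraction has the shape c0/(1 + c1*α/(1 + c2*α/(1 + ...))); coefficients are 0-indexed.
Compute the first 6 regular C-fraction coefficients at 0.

The regular C-fraction coefficients are [1625/4, 14, -61/14, 2825/854, -4480/6893, 305/113].

Taylor coefficients (expand at 0): a_0 = 1625/4, a_1 = -11375/2, a_2 = 219375/4, a_3 = -446875, a_4 = 13203125/4, a_5 = -45703125/2.
c0 = a_0 = 1625/4. Peel one level at a time: if S = 1 + c*α/S' with S'(0) = 1, then c is the α-coefficient of S and S' = c*α/(S - 1).
S_1 = c0/f = 1 + (14)*α + (61)*α^2 + ...; c1 = 14.
S_2 = c1*α/(S_1 - 1) = 1 + (-61/14)*α + (2825/196)*α^2 + ...; c2 = -61/14.
S_3 = c2*α/(S_2 - 1) = 1 + (2825/854)*α + (8000/3721)*α^2 + ...; c3 = 2825/854.
S_4 = c3*α/(S_3 - 1) = 1 + (-4480/6893)*α + (22400/12769)*α^2 + ...; c4 = -4480/6893.
S_5 = c4*α/(S_4 - 1) = 1 + (305/113)*α + ...; c5 = 305/113.


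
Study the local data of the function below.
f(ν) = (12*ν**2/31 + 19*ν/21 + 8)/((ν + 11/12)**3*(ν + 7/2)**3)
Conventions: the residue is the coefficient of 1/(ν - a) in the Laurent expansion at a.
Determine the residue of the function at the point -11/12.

At the order-3 pole -11/12 set g(ν) = (ν - (-11/12))^3*f(ν) = (12*ν**2/31 + 19*ν/21 + 8)/(ν + 7/2)**3.
Order-3 pole: residue = g''(a)/2; g''(-11/12) = 4972741632/6212525767, so the residue is 2486370816/6212525767.

The residue is 2486370816/6212525767.


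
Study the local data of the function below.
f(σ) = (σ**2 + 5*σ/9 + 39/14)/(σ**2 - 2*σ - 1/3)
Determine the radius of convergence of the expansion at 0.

The radius of convergence is -1 + (2/3)*sqrt(3).

Denominator factor (σ**2 - 2*σ - 1/3): discriminant 16/3, real irrational roots 1 + (2/3)*sqrt(3) and 1 - (2/3)*sqrt(3); poles of order 1, moduli 1 + (2/3)*sqrt(3) and -1 + (2/3)*sqrt(3).
The radius of convergence is the smallest modulus among the singular points: -1 + (2/3)*sqrt(3).


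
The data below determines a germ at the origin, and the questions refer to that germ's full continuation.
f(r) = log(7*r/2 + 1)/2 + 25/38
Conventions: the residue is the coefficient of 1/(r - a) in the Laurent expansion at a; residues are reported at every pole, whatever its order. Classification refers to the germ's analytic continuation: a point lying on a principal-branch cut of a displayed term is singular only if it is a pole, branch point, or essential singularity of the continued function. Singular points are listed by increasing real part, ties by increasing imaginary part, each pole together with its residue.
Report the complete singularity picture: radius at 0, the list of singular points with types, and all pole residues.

Branch term (1/2)*log(1 - r/(-2/7)): its argument vanishes at r = -2/7, a logarithmic branch point, modulus 2/7.
The radius of convergence is the smallest modulus among the singular points: 2/7.

Radius of convergence at 0: 2/7.
At -2/7: a logarithmic branch point.


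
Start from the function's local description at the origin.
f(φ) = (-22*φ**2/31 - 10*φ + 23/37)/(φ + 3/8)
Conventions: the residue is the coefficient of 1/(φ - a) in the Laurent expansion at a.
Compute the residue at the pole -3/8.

The residue is 156793/36704.

At the order-1 pole -3/8 set g(φ) = (φ - (-3/8))*f(φ) = -22*φ**2/31 - 10*φ + 23/37.
Simple pole: residue = g(a) at a = -3/8, which is 156793/36704.


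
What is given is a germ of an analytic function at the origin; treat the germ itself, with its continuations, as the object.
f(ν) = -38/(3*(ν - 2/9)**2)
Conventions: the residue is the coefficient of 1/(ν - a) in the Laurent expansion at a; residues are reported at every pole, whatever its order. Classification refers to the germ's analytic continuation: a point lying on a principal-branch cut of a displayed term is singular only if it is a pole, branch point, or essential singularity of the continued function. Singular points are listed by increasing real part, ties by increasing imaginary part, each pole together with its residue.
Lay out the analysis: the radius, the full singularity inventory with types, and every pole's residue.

Radius of convergence at 0: 2/9.
At 2/9: a pole of order 2; residue 0.

Denominator factor (ν - 2/9)^2: pole of order 2 at 2/9, modulus 2/9.
The radius of convergence is the smallest modulus among the singular points: 2/9.
At the order-2 pole 2/9 set g(ν) = (ν - (2/9))^2*f(ν) = -38/3.
Order-2 pole: residue = g'(a); g'(2/9) = 0, so the residue is 0.


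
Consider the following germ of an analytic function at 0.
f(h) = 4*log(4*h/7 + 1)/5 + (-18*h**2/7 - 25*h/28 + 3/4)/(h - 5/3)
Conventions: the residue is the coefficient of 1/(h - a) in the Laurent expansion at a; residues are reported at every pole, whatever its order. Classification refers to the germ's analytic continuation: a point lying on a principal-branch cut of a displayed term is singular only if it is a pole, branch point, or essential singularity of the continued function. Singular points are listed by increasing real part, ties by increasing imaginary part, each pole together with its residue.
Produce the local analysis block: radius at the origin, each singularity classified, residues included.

Radius of convergence at 0: 5/3.
At -7/4: a logarithmic branch point.
At 5/3: a pole of order 1; residue -331/42.

Denominator factor (h - 5/3): pole of order 1 at 5/3, modulus 5/3.
Branch term (4/5)*log(1 - h/(-7/4)): its argument vanishes at h = -7/4, a logarithmic branch point, modulus 7/4.
The radius of convergence is the smallest modulus among the singular points: 5/3.
The branch term is analytic at 5/3 and contributes nothing to the residue; only the rational part matters.
At the order-1 pole 5/3 set g(h) = (h - (5/3))*(rational part) = -18*h**2/7 - 25*h/28 + 3/4.
Simple pole: residue = g(a) at a = 5/3, which is -331/42.
List the singular points by increasing real part (a conjugate pair: the negative imaginary part first).


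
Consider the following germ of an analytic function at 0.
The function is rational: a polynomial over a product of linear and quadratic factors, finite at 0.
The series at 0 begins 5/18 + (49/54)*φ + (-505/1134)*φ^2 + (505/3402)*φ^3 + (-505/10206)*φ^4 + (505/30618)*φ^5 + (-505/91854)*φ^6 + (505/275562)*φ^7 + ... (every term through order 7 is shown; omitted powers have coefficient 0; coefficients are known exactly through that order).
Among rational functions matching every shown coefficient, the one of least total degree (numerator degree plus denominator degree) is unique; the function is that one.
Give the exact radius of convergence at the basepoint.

No rational of total degree below 3 reproduces all 8 coefficients; solving the [2/1] Pade equations on them gives f(φ) = (-3*φ**2/7 + 3*φ + 5/6)/(φ + 3), whose expansion matches every shown term.
Denominator factor (φ + 3): pole of order 1 at -3, modulus 3.
The radius of convergence is the smallest modulus among the singular points: 3.

The radius of convergence is 3.


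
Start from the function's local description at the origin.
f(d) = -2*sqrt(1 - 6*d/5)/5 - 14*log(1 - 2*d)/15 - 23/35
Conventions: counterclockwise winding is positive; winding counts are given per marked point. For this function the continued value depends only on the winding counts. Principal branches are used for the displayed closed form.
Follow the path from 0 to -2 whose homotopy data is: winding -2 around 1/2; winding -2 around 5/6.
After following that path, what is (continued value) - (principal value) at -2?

Continued minus principal equals (56/15)*pi*i.

The rational part is single-valued and drops out of the difference; each branch term changes only by its own monodromy.
(-2/5)*sqrt(1 - d/(5/6)): winding -2 is even, the square root returns to the same sheet, contribution 0.
(-14/15)*log(1 - d/(1/2)): each positive loop around 1/2 adds 2*pi*i to the log, so winding -2 contributes (-14/15)*(-2)*2*pi*i = (56/15)*pi*i.
Summing the contributions at d = -2 gives (56/15)*pi*i.


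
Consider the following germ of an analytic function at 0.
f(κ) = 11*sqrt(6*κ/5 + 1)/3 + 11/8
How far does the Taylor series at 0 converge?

The radius of convergence is 5/6.

Branch term (11/3)*sqrt(1 - κ/(-5/6)): its argument vanishes at κ = -5/6, a square-root branch point, modulus 5/6.
The radius of convergence is the smallest modulus among the singular points: 5/6.


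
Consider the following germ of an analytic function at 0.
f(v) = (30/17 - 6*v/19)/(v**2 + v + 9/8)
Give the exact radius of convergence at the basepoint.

Denominator factor (v**2 + v + 9/8): discriminant -7/2, complex-conjugate roots (-1/2) + ((1/4)*sqrt(14))*i and (-1/2) - ((1/4)*sqrt(14))*i; poles of order 1, moduli (3/4)*sqrt(2) and (3/4)*sqrt(2).
The radius of convergence is the smallest modulus among the singular points: (3/4)*sqrt(2).

The radius of convergence is (3/4)*sqrt(2).


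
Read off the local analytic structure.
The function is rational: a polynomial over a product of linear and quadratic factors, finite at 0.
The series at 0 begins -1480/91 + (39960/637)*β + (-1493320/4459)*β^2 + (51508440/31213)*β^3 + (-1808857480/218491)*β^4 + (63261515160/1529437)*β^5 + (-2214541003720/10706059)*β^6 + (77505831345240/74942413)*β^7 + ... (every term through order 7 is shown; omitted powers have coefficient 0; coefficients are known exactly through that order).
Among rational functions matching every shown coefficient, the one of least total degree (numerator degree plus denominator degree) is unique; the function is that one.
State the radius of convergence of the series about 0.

No rational of total degree below 2 reproduces all 8 coefficients; solving the [0/2] Pade equations on them gives f(β) = 37/(13*(β - 7/8)*(β + 1/5)), whose expansion matches every shown term.
Denominator factor (β + 1/5): pole of order 1 at -1/5, modulus 1/5.
Denominator factor (β - 7/8): pole of order 1 at 7/8, modulus 7/8.
The radius of convergence is the smallest modulus among the singular points: 1/5.

The radius of convergence is 1/5.


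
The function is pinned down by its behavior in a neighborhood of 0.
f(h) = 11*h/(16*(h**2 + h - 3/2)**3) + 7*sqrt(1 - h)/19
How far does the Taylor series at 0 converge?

Denominator factor (h**2 + h - 3/2)^3: discriminant 7, real irrational roots -1/2 + (1/2)*sqrt(7) and -1/2 - (1/2)*sqrt(7); poles of order 3, moduli -1/2 + (1/2)*sqrt(7) and 1/2 + (1/2)*sqrt(7).
Branch term (7/19)*sqrt(1 - h/(1)): its argument vanishes at h = 1, a square-root branch point, modulus 1.
The radius of convergence is the smallest modulus among the singular points: -1/2 + (1/2)*sqrt(7).

The radius of convergence is -1/2 + (1/2)*sqrt(7).


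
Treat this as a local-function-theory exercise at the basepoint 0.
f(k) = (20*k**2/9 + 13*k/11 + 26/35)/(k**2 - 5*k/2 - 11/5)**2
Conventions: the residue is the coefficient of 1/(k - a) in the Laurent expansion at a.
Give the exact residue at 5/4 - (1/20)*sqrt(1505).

The residue is -(147956/62786493)*sqrt(1505).

The factor k**2 - 5*k/2 - 11/5 splits as (k - a)(k - a') with a = 5/4 - (1/20)*sqrt(1505), a' = 5/4 + (1/20)*sqrt(1505). At the order-2 pole a set g(k) = (k - a)^2*f(k) = [20*k**2/9 + 13*k/11 + 26/35] / (k - a')^2.
Order-2 pole: residue = g'(a); g'(5/4 - (1/20)*sqrt(1505)) = -(147956/62786493)*sqrt(1505), so the residue is -(147956/62786493)*sqrt(1505).


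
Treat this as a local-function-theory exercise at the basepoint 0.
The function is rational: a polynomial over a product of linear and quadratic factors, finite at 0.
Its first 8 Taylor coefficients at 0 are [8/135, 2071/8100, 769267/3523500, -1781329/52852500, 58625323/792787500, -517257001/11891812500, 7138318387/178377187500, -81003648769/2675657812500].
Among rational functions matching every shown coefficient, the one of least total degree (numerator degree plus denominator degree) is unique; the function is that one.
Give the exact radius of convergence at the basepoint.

The radius of convergence is 5/4.

No rational of total degree below 4 reproduces all 8 coefficients; solving the [2/2] Pade equations on them gives f(ψ) = (-35*ψ**2/29 - 17*ψ/16 - 2/9)/((ψ - 3)*(ψ + 5/4)), whose expansion matches every shown term.
Denominator factor (ψ + 5/4): pole of order 1 at -5/4, modulus 5/4.
Denominator factor (ψ - 3): pole of order 1 at 3, modulus 3.
The radius of convergence is the smallest modulus among the singular points: 5/4.


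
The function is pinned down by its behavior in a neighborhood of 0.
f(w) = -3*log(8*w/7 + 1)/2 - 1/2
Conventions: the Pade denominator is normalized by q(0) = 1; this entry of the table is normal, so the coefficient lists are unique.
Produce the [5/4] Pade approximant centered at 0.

The Pade approximant has numerator coefficients [-1/2, -188/63, -656/147, -5632/2401, -18944/50421, -8192/1764735]; denominator coefficients [1, 160/63, 320/147, 5120/7203, 10240/151263].

Taylor coefficients needed (expand at 0): a_0 = -1/2, a_1 = -12/7, a_2 = 48/49, a_3 = -256/343, a_4 = 1536/2401, a_5 = -49152/84035, a_6 = 65536/117649, a_7 = -3145728/5764801, a_8 = 3145728/5764801, a_9 = -67108864/121060821.
Write the denominator as Q(w) = 1 + q1*w + q2*w^2 + q3*w^3 + q4*w^4. Requiring Q*f - P = O(w^10) with deg P <= 5 kills the coefficients of w^6..w^9 in Q*f:
  w^6: a_6 + q1*a_5 + q2*a_4 + q3*a_3 + q4*a_2 = 0, i.e. 65536/117649 + (-49152/84035)*q1 + (1536/2401)*q2 + (-256/343)*q3 + (48/49)*q4 = 0.
  w^7: a_7 + q1*a_6 + q2*a_5 + q3*a_4 + q4*a_3 = 0, i.e. -3145728/5764801 + (65536/117649)*q1 + (-49152/84035)*q2 + (1536/2401)*q3 + (-256/343)*q4 = 0.
  w^8: a_8 + q1*a_7 + q2*a_6 + q3*a_5 + q4*a_4 = 0, i.e. 3145728/5764801 + (-3145728/5764801)*q1 + (65536/117649)*q2 + (-49152/84035)*q3 + (1536/2401)*q4 = 0.
  w^9: a_9 + q1*a_8 + q2*a_7 + q3*a_6 + q4*a_5 = 0, i.e. -67108864/121060821 + (3145728/5764801)*q1 + (-3145728/5764801)*q2 + (65536/117649)*q3 + (-49152/84035)*q4 = 0.
Solving this linear system: q1 = 160/63, q2 = 320/147, q3 = 5120/7203, q4 = 10240/151263.
The numerator is Q*f truncated at degree 5: P0 = a_0 = -1/2; P1 = a_1 + q1*a_0 = -188/63; P2 = a_2 + q1*a_1 + q2*a_0 = -656/147; P3 = a_3 + q1*a_2 + q2*a_1 + q3*a_0 = -5632/2401; P4 = a_4 + q1*a_3 + q2*a_2 + q3*a_1 + q4*a_0 = -18944/50421; P5 = a_5 + q1*a_4 + q2*a_3 + q3*a_2 + q4*a_1 = -8192/1764735.


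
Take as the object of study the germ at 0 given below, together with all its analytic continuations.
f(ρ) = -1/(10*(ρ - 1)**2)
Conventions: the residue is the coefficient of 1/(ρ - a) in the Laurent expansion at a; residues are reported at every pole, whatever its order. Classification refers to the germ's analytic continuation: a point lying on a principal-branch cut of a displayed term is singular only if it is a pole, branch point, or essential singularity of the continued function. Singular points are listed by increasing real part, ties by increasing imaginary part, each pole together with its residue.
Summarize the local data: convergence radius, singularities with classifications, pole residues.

Denominator factor (ρ - 1)^2: pole of order 2 at 1, modulus 1.
The radius of convergence is the smallest modulus among the singular points: 1.
At the order-2 pole 1 set g(ρ) = (ρ - (1))^2*f(ρ) = -1/10.
Order-2 pole: residue = g'(a); g'(1) = 0, so the residue is 0.

Radius of convergence at 0: 1.
At 1: a pole of order 2; residue 0.


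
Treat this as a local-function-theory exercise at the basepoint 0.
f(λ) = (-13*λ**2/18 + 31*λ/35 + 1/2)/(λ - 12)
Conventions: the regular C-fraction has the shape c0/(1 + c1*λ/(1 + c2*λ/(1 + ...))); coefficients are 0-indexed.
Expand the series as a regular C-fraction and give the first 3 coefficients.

Taylor coefficients (expand at 0): a_0 = -1/24, a_1 = -779/10080, a_2 = 2167/40320.
c0 = a_0 = -1/24. Peel one level at a time: if S = 1 + c*λ/S' with S'(0) = 1, then c is the λ-coefficient of S and S' = c*λ/(S - 1).
S_1 = c0/f = 1 + (-779/420)*λ + (104297/22050)*λ^2 + ...; c1 = -779/420.
S_2 = c1*λ/(S_1 - 1) = 1 + (208594/81795)*λ + ...; c2 = 208594/81795.

The regular C-fraction coefficients are [-1/24, -779/420, 208594/81795].


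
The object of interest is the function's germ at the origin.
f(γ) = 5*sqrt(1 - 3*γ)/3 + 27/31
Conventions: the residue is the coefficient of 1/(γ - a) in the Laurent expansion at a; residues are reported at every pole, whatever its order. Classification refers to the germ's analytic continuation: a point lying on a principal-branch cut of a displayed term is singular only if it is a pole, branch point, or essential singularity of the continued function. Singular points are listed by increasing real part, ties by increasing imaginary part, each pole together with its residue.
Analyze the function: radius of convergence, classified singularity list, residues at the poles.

Branch term (5/3)*sqrt(1 - γ/(1/3)): its argument vanishes at γ = 1/3, a square-root branch point, modulus 1/3.
The radius of convergence is the smallest modulus among the singular points: 1/3.

Radius of convergence at 0: 1/3.
At 1/3: an algebraic (square-root) branch point.


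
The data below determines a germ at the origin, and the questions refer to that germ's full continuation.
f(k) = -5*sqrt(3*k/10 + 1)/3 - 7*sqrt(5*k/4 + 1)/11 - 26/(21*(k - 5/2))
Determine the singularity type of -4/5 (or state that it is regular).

The point is an algebraic (square-root) branch point.

The term (-7/11)*sqrt(1 - k/(-4/5)) has argument 1 - -4/5/(-4/5) = 0 at -4/5: a square-root (algebraic, two-sheeted) branch point; the remaining terms are analytic or single-valued there.


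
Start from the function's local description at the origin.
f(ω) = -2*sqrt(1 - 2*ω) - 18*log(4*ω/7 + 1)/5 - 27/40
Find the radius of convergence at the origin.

Branch term (-2)*sqrt(1 - ω/(1/2)): its argument vanishes at ω = 1/2, a square-root branch point, modulus 1/2.
Branch term (-18/5)*log(1 - ω/(-7/4)): its argument vanishes at ω = -7/4, a logarithmic branch point, modulus 7/4.
The radius of convergence is the smallest modulus among the singular points: 1/2.

The radius of convergence is 1/2.


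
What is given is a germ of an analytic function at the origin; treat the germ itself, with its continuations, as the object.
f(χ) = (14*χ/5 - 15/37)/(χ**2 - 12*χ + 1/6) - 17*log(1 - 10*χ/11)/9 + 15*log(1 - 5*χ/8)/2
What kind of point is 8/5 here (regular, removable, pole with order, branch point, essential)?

The point is a logarithmic branch point.

The term (15/2)*log(1 - χ/(8/5)) has argument 1 - 8/5/(8/5) = 0 at 8/5: a logarithmic (infinitely-sheeted) branch point; the remaining terms are analytic or single-valued there.


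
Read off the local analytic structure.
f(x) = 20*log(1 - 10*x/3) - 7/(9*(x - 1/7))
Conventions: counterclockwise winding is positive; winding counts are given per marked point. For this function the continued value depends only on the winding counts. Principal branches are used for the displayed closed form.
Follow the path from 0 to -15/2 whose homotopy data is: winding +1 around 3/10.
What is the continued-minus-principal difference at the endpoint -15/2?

The rational part is single-valued and drops out of the difference; each branch term changes only by its own monodromy.
(20)*log(1 - x/(3/10)): each positive loop around 3/10 adds 2*pi*i to the log, so winding +1 contributes (20)*(1)*2*pi*i = (40)*pi*i.
Summing the contributions at x = -15/2 gives (40)*pi*i.

Continued minus principal equals (40)*pi*i.


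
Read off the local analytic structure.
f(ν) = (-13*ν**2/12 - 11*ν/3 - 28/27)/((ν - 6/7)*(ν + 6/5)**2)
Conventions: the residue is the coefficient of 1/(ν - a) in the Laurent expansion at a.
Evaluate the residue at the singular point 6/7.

At the order-1 pole 6/7 set g(ν) = (ν - (6/7))*f(ν) = (-13*ν**2/12 - 11*ν/3 - 28/27)/(ν + 6/5)**2.
Simple pole: residue = g(a) at a = 6/7, which is -164575/139968.

The residue is -164575/139968.


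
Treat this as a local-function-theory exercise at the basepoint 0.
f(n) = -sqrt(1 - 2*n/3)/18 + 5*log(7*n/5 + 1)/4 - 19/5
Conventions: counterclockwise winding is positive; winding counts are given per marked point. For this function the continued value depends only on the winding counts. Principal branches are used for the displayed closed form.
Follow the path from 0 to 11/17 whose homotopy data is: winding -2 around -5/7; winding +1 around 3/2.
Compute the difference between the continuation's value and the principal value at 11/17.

The rational part is single-valued and drops out of the difference; each branch term changes only by its own monodromy.
(-1/18)*sqrt(1 - n/(3/2)): winding +1 is odd, the square root flips sign, contributing -2*(-1/18)*sqrt(1 - (11/17)/(3/2)) = -2*(-1/18)*sqrt(29/51) = (1/459)*sqrt(1479).
(5/4)*log(1 - n/(-5/7)): each positive loop around -5/7 adds 2*pi*i to the log, so winding -2 contributes (5/4)*(-2)*2*pi*i = -(5)*pi*i.
Summing the contributions at n = 11/17 gives ((1/459)*sqrt(1479)) - ((5)*pi)*i.

Continued minus principal equals ((1/459)*sqrt(1479)) - ((5)*pi)*i.


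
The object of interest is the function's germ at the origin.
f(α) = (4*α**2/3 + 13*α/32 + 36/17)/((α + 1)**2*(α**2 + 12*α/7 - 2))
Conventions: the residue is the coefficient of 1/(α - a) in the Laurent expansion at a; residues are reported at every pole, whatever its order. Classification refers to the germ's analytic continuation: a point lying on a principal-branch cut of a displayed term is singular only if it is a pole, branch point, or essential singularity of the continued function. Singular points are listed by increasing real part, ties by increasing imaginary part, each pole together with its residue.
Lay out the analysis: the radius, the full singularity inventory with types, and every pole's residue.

Radius of convergence at 0: -6/7 + (1/7)*sqrt(134).
At -6/7 - (1/7)*sqrt(134): a pole of order 1; residue -560203/1178304 - (1780849/26315456)*sqrt(134).
At -1: a pole of order 2; residue 560203/589152.
At -6/7 + (1/7)*sqrt(134): a pole of order 1; residue -560203/1178304 + (1780849/26315456)*sqrt(134).

Denominator factor (α + 1)^2: pole of order 2 at -1, modulus 1.
Denominator factor (α**2 + 12*α/7 - 2): discriminant 536/49, real irrational roots -6/7 + (1/7)*sqrt(134) and -6/7 - (1/7)*sqrt(134); poles of order 1, moduli -6/7 + (1/7)*sqrt(134) and 6/7 + (1/7)*sqrt(134).
The radius of convergence is the smallest modulus among the singular points: -6/7 + (1/7)*sqrt(134).
The factor α**2 + 12*α/7 - 2 splits as (α - a)(α - a') with a = -6/7 - (1/7)*sqrt(134), a' = -6/7 + (1/7)*sqrt(134). At the order-1 pole a set g(α) = (α - a)*f(α) = [(4*α**2/3 + 13*α/32 + 36/17)/(α + 1)**2] / (α - a').
Simple pole: residue = g(a) at a = -6/7 - (1/7)*sqrt(134), which is -560203/1178304 - (1780849/26315456)*sqrt(134).
At the order-2 pole -1 set g(α) = (α - (-1))^2*f(α) = (4*α**2/3 + 13*α/32 + 36/17)/(α**2 + 12*α/7 - 2).
Order-2 pole: residue = g'(a); g'(-1) = 560203/589152, so the residue is 560203/589152.
The factor α**2 + 12*α/7 - 2 splits as (α - a)(α - a') with a = -6/7 + (1/7)*sqrt(134), a' = -6/7 - (1/7)*sqrt(134). At the order-1 pole a set g(α) = (α - a)*f(α) = [(4*α**2/3 + 13*α/32 + 36/17)/(α + 1)**2] / (α - a').
Simple pole: residue = g(a) at a = -6/7 + (1/7)*sqrt(134), which is -560203/1178304 + (1780849/26315456)*sqrt(134).
List the singular points by increasing real part (a conjugate pair: the negative imaginary part first).


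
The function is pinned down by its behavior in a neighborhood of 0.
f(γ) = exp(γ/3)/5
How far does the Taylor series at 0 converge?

The factor exp(γ/3) is entire and contributes no finite singular point.
The polynomial part has no poles.
No finite singular points: the Taylor series at 0 converges everywhere.

The radius of convergence is infinite.


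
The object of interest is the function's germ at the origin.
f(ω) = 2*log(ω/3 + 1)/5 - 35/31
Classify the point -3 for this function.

The term (2/5)*log(1 - ω/(-3)) has argument 1 - -3/(-3) = 0 at -3: a logarithmic (infinitely-sheeted) branch point; the remaining terms are analytic or single-valued there.

The point is a logarithmic branch point.


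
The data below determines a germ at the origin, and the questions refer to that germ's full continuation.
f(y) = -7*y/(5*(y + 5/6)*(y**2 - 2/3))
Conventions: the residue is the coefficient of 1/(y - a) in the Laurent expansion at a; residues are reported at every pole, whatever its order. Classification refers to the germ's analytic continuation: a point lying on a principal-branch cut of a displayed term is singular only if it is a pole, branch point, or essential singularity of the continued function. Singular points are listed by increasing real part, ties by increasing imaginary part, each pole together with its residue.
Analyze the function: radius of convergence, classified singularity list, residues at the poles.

Denominator factor (y**2 - 2/3): discriminant 8/3, real irrational roots (1/3)*sqrt(6) and -(1/3)*sqrt(6); poles of order 1, moduli (1/3)*sqrt(6) and (1/3)*sqrt(6).
Denominator factor (y + 5/6): pole of order 1 at -5/6, modulus 5/6.
The radius of convergence is the smallest modulus among the singular points: (1/3)*sqrt(6).
At the order-1 pole -5/6 set g(y) = (y - (-5/6))*f(y) = -7*y/(5*(y**2 - 2/3)).
Simple pole: residue = g(a) at a = -5/6, which is 42.
The factor y**2 - 2/3 splits as (y - a)(y - a') with a = -(1/3)*sqrt(6), a' = (1/3)*sqrt(6). At the order-1 pole a set g(y) = (y - a)*f(y) = [-7*y/(5*(y + 5/6))] / (y - a').
Simple pole: residue = g(a) at a = -(1/3)*sqrt(6), which is -21 - (42/5)*sqrt(6).
The factor y**2 - 2/3 splits as (y - a)(y - a') with a = (1/3)*sqrt(6), a' = -(1/3)*sqrt(6). At the order-1 pole a set g(y) = (y - a)*f(y) = [-7*y/(5*(y + 5/6))] / (y - a').
Simple pole: residue = g(a) at a = (1/3)*sqrt(6), which is -21 + (42/5)*sqrt(6).
List the singular points by increasing real part (a conjugate pair: the negative imaginary part first).

Radius of convergence at 0: (1/3)*sqrt(6).
At -5/6: a pole of order 1; residue 42.
At -(1/3)*sqrt(6): a pole of order 1; residue -21 - (42/5)*sqrt(6).
At (1/3)*sqrt(6): a pole of order 1; residue -21 + (42/5)*sqrt(6).


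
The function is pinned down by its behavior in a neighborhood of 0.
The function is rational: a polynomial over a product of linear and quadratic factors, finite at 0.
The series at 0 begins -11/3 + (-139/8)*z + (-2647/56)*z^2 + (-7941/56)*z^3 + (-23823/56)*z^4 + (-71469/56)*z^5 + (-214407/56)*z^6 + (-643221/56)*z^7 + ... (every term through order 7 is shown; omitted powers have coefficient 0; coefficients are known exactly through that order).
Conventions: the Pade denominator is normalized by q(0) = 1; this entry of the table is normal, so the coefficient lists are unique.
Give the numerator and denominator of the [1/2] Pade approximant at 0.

The Pade approximant has numerator coefficients [-11/3, -714127/81320]; denominator coefficients [1, -23823/10165, -127056/71155].

Taylor coefficients needed (read off): a_0 = -11/3, a_1 = -139/8, a_2 = -2647/56, a_3 = -7941/56.
Write the denominator as Q(z) = 1 + q1*z + q2*z^2. Requiring Q*f - P = O(z^4) with deg P <= 1 kills the coefficients of z^2..z^3 in Q*f:
  z^2: a_2 + q1*a_1 + q2*a_0 = 0, i.e. -2647/56 + (-139/8)*q1 + (-11/3)*q2 = 0.
  z^3: a_3 + q1*a_2 + q2*a_1 = 0, i.e. -7941/56 + (-2647/56)*q1 + (-139/8)*q2 = 0.
Solving this linear system: q1 = -23823/10165, q2 = -127056/71155.
The numerator is Q*f truncated at degree 1: P0 = a_0 = -11/3; P1 = a_1 + q1*a_0 = -714127/81320.


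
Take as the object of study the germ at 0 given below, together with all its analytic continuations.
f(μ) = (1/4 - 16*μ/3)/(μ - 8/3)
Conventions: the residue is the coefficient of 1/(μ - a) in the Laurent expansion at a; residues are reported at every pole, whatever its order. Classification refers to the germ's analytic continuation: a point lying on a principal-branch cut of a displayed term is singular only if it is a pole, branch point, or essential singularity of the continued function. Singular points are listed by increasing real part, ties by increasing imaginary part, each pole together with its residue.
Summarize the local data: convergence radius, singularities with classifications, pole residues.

Radius of convergence at 0: 8/3.
At 8/3: a pole of order 1; residue -503/36.

Denominator factor (μ - 8/3): pole of order 1 at 8/3, modulus 8/3.
The radius of convergence is the smallest modulus among the singular points: 8/3.
At the order-1 pole 8/3 set g(μ) = (μ - (8/3))*f(μ) = 1/4 - 16*μ/3.
Simple pole: residue = g(a) at a = 8/3, which is -503/36.


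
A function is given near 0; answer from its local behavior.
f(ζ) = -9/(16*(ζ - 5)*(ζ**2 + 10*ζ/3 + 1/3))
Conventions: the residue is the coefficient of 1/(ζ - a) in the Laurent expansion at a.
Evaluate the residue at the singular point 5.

The residue is -3/224.

At the order-1 pole 5 set g(ζ) = (ζ - (5))*f(ζ) = -9/(16*(ζ**2 + 10*ζ/3 + 1/3)).
Simple pole: residue = g(a) at a = 5, which is -3/224.


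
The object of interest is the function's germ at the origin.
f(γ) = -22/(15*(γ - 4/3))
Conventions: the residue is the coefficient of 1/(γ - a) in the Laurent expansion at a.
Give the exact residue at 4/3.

The residue is -22/15.

At the order-1 pole 4/3 set g(γ) = (γ - (4/3))*f(γ) = -22/15.
Simple pole: residue = g(a) at a = 4/3, which is -22/15.


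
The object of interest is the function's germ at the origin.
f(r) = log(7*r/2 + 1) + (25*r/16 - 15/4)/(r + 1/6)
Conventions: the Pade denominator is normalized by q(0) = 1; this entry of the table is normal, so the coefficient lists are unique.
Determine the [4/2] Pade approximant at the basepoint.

The Pade approximant has numerator coefficients [-45/2, -7169374217/180215048, 24315924899/540645144, 67890591671/5406451440, -358440915721/64877417280]; denominator coefficients [1, 563644574/67580643, 3163524049/225268810].

Taylor coefficients needed (expand at 0): a_0 = -45/2, a_1 = 1183/8, a_2 = -6979/8, a_3 = 125083/24, a_4 = -1998241/64, a_5 = 29954407/160, a_6 = -431219089/384.
Write the denominator as Q(r) = 1 + q1*r + q2*r^2. Requiring Q*f - P = O(r^7) with deg P <= 4 kills the coefficients of r^5..r^6 in Q*f:
  r^5: a_5 + q1*a_4 + q2*a_3 = 0, i.e. 29954407/160 + (-1998241/64)*q1 + (125083/24)*q2 = 0.
  r^6: a_6 + q1*a_5 + q2*a_4 = 0, i.e. -431219089/384 + (29954407/160)*q1 + (-1998241/64)*q2 = 0.
Solving this linear system: q1 = 563644574/67580643, q2 = 3163524049/225268810.
The numerator is Q*f truncated at degree 4: P0 = a_0 = -45/2; P1 = a_1 + q1*a_0 = -7169374217/180215048; P2 = a_2 + q1*a_1 + q2*a_0 = 24315924899/540645144; P3 = a_3 + q1*a_2 + q2*a_1 = 67890591671/5406451440; P4 = a_4 + q1*a_3 + q2*a_2 = -358440915721/64877417280.


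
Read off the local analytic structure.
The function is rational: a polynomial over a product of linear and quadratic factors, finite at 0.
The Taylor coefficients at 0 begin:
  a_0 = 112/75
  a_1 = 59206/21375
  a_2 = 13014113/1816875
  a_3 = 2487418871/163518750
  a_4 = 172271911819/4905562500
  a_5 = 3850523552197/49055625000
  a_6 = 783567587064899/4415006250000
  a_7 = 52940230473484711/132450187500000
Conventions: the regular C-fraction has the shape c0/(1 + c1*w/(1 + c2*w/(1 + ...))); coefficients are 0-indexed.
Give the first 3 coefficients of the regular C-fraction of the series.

The regular C-fraction coefficients are [112/75, -4229/2280, -23970551/32783208].

Taylor coefficients (read off): a_0 = 112/75, a_1 = 59206/21375, a_2 = 13014113/1816875.
c0 = a_0 = 112/75. Peel one level at a time: if S = 1 + c*w/S' with S'(0) = 1, then c is the w-coefficient of S and S' = c*w/(S - 1).
S_1 = c0/f = 1 + (-4229/2280)*w + (-23970551/17674560)*w^2 + ...; c1 = -4229/2280.
S_2 = c1*w/(S_1 - 1) = 1 + (-23970551/32783208)*w + ...; c2 = -23970551/32783208.


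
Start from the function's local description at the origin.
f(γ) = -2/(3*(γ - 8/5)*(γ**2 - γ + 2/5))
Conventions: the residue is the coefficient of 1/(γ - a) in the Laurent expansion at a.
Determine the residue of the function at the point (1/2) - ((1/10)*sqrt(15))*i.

The factor γ**2 - γ + 2/5 splits as (γ - a)(γ - a') with a = (1/2) - ((1/10)*sqrt(15))*i, a' = (1/2) + ((1/10)*sqrt(15))*i. At the order-1 pole a set g(γ) = (γ - a)*f(γ) = [-2/(3*(γ - 8/5))] / (γ - a').
Simple pole: residue = g(a) at a = (1/2) - ((1/10)*sqrt(15))*i, which is (25/102) + ((55/306)*sqrt(15))*i.

The residue is (25/102) + ((55/306)*sqrt(15))*i.


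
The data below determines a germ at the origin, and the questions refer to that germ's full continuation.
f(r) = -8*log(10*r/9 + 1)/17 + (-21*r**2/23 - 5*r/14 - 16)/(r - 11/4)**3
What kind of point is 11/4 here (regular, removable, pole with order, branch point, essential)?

The denominator factor r - 11/4 vanishes at 11/4 and appears to the power 3; the numerator there equals -61533/2576, nonzero, and no other factor vanishes.
The branch terms are analytic at this point.
Hence a pole whose order is the multiplicity, 3.

The point is a pole of order 3.


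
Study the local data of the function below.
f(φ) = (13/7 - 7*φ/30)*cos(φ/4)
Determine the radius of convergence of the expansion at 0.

The factor cos(φ/4) is entire and contributes no finite singular point.
The polynomial part has no poles.
No finite singular points: the Taylor series at 0 converges everywhere.

The radius of convergence is infinite.
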